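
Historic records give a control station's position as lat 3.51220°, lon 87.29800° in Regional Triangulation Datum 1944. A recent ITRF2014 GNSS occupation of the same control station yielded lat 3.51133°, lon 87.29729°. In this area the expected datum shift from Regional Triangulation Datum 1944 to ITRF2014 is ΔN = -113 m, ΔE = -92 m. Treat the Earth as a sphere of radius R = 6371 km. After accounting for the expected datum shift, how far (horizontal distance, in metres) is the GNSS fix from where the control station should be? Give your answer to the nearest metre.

Observed coordinate differences: Δφ = -0.00087°, Δλ = -0.00071°.
Converting to metres (1° lat = 111195 m, cos φ = 0.998122): observed ΔN = -96.7 m, observed ΔE = -78.8 m.
Subtracting the expected shift leaves a residual of -96.7 − (-113) = 16.3 m north and -78.8 − (-92) = 13.2 m east.
Residual distance = √(16.3² + 13.2²) = 20.9 m.

21 m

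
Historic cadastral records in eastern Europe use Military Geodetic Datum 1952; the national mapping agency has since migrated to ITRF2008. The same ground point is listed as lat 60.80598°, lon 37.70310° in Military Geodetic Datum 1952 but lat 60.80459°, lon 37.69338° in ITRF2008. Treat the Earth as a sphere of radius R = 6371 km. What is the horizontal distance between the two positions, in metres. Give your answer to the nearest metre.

Δφ = 60.80459° − 60.80598° = -0.00139°; Δλ = 37.69338° − 37.70310° = -0.00972°.
1° along a meridian = πR/180 = 111195 m.
ΔN = Δφ × 111195 = -154.6 m; ΔE = Δλ × 111195 × cos(60.80598°) = -0.00972 × 111195 × 0.487769 = -527.2 m.
Distance = √(ΔE² + ΔN²) = √((-527.2)² + (-154.6)²) = 549.4 m.

549 m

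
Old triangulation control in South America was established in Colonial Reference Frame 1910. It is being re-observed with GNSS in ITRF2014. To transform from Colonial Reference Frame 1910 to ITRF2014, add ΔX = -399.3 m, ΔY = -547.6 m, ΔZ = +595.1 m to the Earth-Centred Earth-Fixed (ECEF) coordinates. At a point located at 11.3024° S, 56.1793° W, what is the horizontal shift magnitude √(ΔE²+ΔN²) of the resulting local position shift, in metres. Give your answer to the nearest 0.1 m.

895.0 m

At φ = -11.3024°, λ = -56.1793°: sin φ = -0.195987, cos φ = 0.980606, sin λ = -0.830783, cos λ = 0.556596.
ΔE = −sin λ·ΔX + cos λ·ΔY = −(-0.830783)·(-399.3) + (0.556596)·(-547.6) = -636.52 m.
ΔN = −sin φ cos λ·ΔX − sin φ sin λ·ΔY + cos φ·ΔZ = −(-0.195987)(0.556596)(-399.3) − (-0.195987)(-0.830783)(-547.6) + (0.980606)(595.1) = 629.16 m.
Horizontal magnitude = √(ΔE² + ΔN²) = √((-636.52)² + 629.16²) = 894.99 m.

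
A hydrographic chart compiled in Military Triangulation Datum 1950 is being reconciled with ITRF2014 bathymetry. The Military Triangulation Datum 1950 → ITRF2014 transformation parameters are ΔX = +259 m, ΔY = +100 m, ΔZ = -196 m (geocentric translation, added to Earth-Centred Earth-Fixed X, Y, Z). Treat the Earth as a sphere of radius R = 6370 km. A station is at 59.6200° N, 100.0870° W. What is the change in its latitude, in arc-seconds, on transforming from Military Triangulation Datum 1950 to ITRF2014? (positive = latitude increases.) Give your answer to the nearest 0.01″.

sin φ = 0.862690, cos φ = 0.505733, sin λ = -0.984543, cos λ = -0.175143.
North component: ΔN = −sin φ cos λ·ΔX − sin φ sin λ·ΔY + cos φ·ΔZ = −(0.862690)(-0.175143)(259) − (0.862690)(-0.984543)(100) + (0.505733)(-196) = 24.95 m.
1° of latitude spans πR/180 = 111177 m, so Δφ = 24.95 / 111177 × 3600 = 0.808″.

Δφ = 0.81″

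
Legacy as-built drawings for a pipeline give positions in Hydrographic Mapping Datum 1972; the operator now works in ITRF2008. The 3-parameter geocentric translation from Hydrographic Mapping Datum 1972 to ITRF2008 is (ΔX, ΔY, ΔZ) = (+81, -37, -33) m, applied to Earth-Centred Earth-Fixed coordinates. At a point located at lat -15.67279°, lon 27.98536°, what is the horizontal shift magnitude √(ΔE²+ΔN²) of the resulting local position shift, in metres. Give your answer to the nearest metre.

73 m

At φ = -15.67279°, λ = 27.98536°: sin φ = -0.270143, cos φ = 0.962820, sin λ = 0.469246, cos λ = 0.883068.
ΔE = −sin λ·ΔX + cos λ·ΔY = −(0.469246)·(81) + (0.883068)·(-37) = -70.68 m.
ΔN = −sin φ cos λ·ΔX − sin φ sin λ·ΔY + cos φ·ΔZ = −(-0.270143)(0.883068)(81) − (-0.270143)(0.469246)(-37) + (0.962820)(-33) = -17.14 m.
Horizontal magnitude = √(ΔE² + ΔN²) = √((-70.68)² + (-17.14)²) = 72.73 m.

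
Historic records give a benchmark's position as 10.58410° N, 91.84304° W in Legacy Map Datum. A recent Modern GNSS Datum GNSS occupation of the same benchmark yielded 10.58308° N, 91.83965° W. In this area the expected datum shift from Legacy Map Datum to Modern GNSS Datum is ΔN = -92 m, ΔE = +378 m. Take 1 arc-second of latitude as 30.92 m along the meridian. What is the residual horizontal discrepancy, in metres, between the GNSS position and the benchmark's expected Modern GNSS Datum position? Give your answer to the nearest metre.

Observed coordinate differences: Δφ = -0.00102°, Δλ = +0.00339°.
Converting to metres (1° lat = 111312 m, cos φ = 0.982986): observed ΔN = -113.5 m, observed ΔE = 370.9 m.
Subtracting the expected shift leaves a residual of -113.5 − (-92) = -21.5 m north and 370.9 − (378) = -7.1 m east.
Residual distance = √((-21.5)² + (-7.1)²) = 22.7 m.

23 m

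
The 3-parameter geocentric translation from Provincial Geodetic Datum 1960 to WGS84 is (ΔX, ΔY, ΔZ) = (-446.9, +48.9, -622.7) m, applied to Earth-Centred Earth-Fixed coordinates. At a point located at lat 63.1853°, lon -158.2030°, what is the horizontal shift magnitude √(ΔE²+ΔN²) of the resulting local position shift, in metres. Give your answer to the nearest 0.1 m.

At φ = 63.1853°, λ = -158.2030°: sin φ = 0.892470, cos φ = 0.451107, sin λ = -0.371319, cos λ = -0.928505.
ΔE = −sin λ·ΔX + cos λ·ΔY = −(-0.371319)·(-446.9) + (-0.928505)·(48.9) = -211.35 m.
ΔN = −sin φ cos λ·ΔX − sin φ sin λ·ΔY + cos φ·ΔZ = −(0.892470)(-0.928505)(-446.9) − (0.892470)(-0.371319)(48.9) + (0.451107)(-622.7) = -635.03 m.
Horizontal magnitude = √(ΔE² + ΔN²) = √((-211.35)² + (-635.03)²) = 669.27 m.

669.3 m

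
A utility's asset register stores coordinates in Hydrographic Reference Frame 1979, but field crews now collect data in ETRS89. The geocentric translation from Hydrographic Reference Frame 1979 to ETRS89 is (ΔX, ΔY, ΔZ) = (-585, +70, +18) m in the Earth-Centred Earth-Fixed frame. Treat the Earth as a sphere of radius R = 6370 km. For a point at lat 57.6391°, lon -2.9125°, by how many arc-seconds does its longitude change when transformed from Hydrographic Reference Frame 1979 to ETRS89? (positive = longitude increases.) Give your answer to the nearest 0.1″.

sin φ = 0.844693, cos φ = 0.535250, sin λ = -0.050811, cos λ = 0.998708.
East component: ΔE = −sin λ·ΔX + cos λ·ΔY = −(-0.050811)(-585) + (0.998708)(70) = 40.19 m.
1° of latitude spans πR/180 = 111177 m; at latitude φ, 1° of longitude spans that × cos φ = 59507.8 m, so Δλ = 40.19 / 59507.8 × 3600 = 2.431″.

Δλ = 2.4″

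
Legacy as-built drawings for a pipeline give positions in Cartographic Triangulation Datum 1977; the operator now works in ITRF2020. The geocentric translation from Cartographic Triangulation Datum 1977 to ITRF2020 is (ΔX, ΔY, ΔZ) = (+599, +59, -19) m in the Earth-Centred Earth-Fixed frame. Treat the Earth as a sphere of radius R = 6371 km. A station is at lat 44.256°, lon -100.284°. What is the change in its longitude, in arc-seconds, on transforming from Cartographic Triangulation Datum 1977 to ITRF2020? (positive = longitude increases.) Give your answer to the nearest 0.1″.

Δλ = 26.2″

sin φ = 0.697865, cos φ = 0.716229, sin λ = -0.983935, cos λ = -0.178527.
East component: ΔE = −sin λ·ΔX + cos λ·ΔY = −(-0.983935)(599) + (-0.178527)(59) = 578.84 m.
1° of latitude spans πR/180 = 111195 m; at latitude φ, 1° of longitude spans that × cos φ = 79641.0 m, so Δλ = 578.84 / 79641.0 × 3600 = 26.165″.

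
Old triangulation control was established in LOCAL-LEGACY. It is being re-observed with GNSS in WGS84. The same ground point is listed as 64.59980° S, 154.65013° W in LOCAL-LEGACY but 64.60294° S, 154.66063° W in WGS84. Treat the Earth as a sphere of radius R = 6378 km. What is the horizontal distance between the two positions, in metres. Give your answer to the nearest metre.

Δφ = -64.60294° − -64.59980° = -0.00314°; Δλ = -154.66063° − -154.65013° = -0.01050°.
1° along a meridian = πR/180 = 111317 m.
ΔN = Δφ × 111317 = -349.5 m; ΔE = Δλ × 111317 × cos(-64.59980°) = -0.01050 × 111317 × 0.428938 = -501.4 m.
Distance = √(ΔE² + ΔN²) = √((-501.4)² + (-349.5)²) = 611.2 m.

611 m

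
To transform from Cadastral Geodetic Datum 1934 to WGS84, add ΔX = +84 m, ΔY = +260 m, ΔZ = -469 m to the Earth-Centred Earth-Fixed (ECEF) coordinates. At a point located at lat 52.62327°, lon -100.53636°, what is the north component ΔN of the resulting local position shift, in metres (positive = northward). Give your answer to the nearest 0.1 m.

ΔN = -69.4 m

The local north axis is (−sin φ cos λ, −sin φ sin λ, cos φ), giving ΔN = 12.206 + 203.128 − 284.708 = -69.37 m.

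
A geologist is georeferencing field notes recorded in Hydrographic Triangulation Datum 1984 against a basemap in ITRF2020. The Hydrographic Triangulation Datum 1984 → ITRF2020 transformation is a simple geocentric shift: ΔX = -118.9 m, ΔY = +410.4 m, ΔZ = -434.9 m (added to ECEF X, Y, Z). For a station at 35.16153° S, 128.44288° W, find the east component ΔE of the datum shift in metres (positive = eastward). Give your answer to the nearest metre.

At φ = -35.16153°, λ = -128.44288°: sin φ = -0.575884, cos φ = 0.817532, sin λ = -0.783228, cos λ = -0.621734.
ΔE = −sin λ·ΔX + cos λ·ΔY = −(-0.783228)·(-118.9) + (-0.621734)·(410.4) = -348.29 m.

ΔE = -348 m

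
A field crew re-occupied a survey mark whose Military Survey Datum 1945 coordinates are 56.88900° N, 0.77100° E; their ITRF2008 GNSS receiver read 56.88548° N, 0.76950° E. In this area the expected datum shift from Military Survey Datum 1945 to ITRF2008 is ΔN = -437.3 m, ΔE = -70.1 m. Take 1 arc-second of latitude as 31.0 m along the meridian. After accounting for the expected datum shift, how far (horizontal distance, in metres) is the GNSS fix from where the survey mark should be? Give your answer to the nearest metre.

49 m

Observed coordinate differences: Δφ = -0.00352°, Δλ = -0.00150°.
Converting to metres (1° lat = 111600 m, cos φ = 0.546263): observed ΔN = -392.8 m, observed ΔE = -91.4 m.
Subtracting the expected shift leaves a residual of -392.8 − (-437.3) = 44.5 m north and -91.4 − (-70.1) = -21.3 m east.
Residual distance = √(44.5² + (-21.3)²) = 49.3 m.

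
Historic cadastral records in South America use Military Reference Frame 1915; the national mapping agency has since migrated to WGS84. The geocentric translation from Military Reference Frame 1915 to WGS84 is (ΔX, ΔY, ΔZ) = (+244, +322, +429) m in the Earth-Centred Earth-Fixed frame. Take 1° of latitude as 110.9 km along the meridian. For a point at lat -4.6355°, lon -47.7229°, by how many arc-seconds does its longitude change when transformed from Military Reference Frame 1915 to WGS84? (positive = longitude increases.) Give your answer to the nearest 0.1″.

Δλ = 12.9″

sin φ = -0.080817, cos φ = 0.996729, sin λ = -0.739900, cos λ = 0.672717.
East component: ΔE = −sin λ·ΔX + cos λ·ΔY = −(-0.739900)(244) + (0.672717)(322) = 397.15 m.
1° of latitude spans 110900 m; at latitude φ, 1° of longitude spans that × cos φ = 110537.2 m, so Δλ = 397.15 / 110537.2 × 3600 = 12.934″.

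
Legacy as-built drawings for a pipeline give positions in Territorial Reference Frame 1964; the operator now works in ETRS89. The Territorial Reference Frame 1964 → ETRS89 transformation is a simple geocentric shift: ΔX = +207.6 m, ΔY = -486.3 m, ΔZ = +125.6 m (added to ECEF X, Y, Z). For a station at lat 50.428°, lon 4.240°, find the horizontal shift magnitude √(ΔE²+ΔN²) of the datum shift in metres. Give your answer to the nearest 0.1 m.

503.0 m

The local east axis at (φ, λ) is (−sin λ, cos λ, 0), so ΔE = −sin(4.240°)·207.6 + cos(4.240°)·(-486.3) = -500.32 m.
The local north axis is (−sin φ cos λ, −sin φ sin λ, cos φ), giving ΔN = -159.585 + 27.714 + 80.013 = -51.86 m.
Horizontal magnitude = √(ΔE² + ΔN²) = √((-500.32)² + (-51.86)²) = 503.00 m.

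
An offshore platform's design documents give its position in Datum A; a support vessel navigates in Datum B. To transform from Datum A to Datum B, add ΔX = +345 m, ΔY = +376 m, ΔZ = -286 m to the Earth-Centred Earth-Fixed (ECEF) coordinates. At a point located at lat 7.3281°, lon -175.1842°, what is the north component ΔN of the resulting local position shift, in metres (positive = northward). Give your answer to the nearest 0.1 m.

ΔN = -235.8 m

The local north axis is (−sin φ cos λ, −sin φ sin λ, cos φ), giving ΔN = 43.850 + 4.026 − 283.664 = -235.79 m.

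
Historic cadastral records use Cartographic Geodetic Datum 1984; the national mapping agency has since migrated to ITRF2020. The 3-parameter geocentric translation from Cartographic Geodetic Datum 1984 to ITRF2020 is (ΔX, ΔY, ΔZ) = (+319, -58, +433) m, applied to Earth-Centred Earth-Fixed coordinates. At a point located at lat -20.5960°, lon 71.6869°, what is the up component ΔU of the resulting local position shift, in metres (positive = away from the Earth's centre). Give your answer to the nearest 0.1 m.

ΔU = -110.0 m

At φ = -20.5960°, λ = 71.6869°: sin φ = -0.351776, cos φ = 0.936084, sin λ = 0.949354, cos λ = 0.314210.
ΔU = cos φ cos λ·ΔX + cos φ sin λ·ΔY + sin φ·ΔZ = (0.936084)(0.314210)(319) + (0.936084)(0.949354)(-58) + (-0.351776)(433) = -110.04 m.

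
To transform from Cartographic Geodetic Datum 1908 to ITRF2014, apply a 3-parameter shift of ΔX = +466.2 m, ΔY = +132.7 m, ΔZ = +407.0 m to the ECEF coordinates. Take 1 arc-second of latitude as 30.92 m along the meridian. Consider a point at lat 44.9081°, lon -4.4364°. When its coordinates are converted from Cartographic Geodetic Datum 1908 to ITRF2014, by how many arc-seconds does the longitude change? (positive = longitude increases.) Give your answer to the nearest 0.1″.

sin φ = 0.705972, cos φ = 0.708240, sin λ = -0.077352, cos λ = 0.997004.
East component: ΔE = −sin λ·ΔX + cos λ·ΔY = −(-0.077352)(466.2) + (0.997004)(132.7) = 168.36 m.
1° of latitude spans 3600 × 30.92 = 111312 m; at latitude φ, 1° of longitude spans that × cos φ = 78835.6 m, so Δλ = 168.36 / 78835.6 × 3600 = 7.688″.

Δλ = 7.7″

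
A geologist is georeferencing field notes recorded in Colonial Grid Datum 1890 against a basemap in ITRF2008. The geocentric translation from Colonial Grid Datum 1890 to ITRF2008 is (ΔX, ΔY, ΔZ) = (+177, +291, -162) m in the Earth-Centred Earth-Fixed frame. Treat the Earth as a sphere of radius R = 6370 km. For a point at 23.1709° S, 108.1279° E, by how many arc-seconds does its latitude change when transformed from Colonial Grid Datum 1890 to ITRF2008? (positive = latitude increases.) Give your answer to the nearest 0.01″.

Δφ = -2.00″

sin φ = -0.393475, cos φ = 0.919335, sin λ = 0.950364, cos λ = -0.311139.
North component: ΔN = −sin φ cos λ·ΔX − sin φ sin λ·ΔY + cos φ·ΔZ = −(-0.393475)(-0.311139)(177) − (-0.393475)(0.950364)(291) + (0.919335)(-162) = -61.78 m.
1° of latitude spans πR/180 = 111177 m, so Δφ = -61.78 / 111177 × 3600 = -2.001″.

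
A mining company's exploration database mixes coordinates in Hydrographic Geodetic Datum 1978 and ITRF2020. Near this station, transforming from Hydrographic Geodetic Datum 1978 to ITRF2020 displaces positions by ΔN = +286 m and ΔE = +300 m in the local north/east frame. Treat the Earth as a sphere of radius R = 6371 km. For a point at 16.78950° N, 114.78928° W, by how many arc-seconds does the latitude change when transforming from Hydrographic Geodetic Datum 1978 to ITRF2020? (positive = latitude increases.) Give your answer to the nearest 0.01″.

Δφ = 9.26″

On a sphere of radius R, 1 rad of latitude = R, so Δφ = ΔN / R = 286.0 / 6371000 = 4.4891e-05 rad = 9.259″.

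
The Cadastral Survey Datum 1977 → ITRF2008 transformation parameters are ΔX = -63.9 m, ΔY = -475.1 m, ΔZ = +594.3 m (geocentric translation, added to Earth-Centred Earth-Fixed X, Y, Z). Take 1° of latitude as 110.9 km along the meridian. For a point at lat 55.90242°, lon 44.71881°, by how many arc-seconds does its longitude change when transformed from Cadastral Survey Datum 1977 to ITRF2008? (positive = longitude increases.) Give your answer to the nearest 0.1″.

Δλ = -16.9″

sin φ = 0.828084, cos φ = 0.560604, sin λ = 0.703628, cos λ = 0.710569.
East component: ΔE = −sin λ·ΔX + cos λ·ΔY = −(0.703628)(-63.9) + (0.710569)(-475.1) = -292.63 m.
1° of latitude spans 110900 m; at latitude φ, 1° of longitude spans that × cos φ = 62171.0 m, so Δλ = -292.63 / 62171.0 × 3600 = -16.945″.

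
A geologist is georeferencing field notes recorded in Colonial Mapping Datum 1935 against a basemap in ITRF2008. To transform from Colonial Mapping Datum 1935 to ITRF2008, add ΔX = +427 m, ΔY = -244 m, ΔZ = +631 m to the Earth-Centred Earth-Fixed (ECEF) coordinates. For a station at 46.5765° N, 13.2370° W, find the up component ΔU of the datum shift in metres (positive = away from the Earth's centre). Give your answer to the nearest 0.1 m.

ΔU = 782.4 m

At φ = 46.5765°, λ = -13.2370°: sin φ = 0.726293, cos φ = 0.687385, sin λ = -0.228980, cos λ = 0.973431.
ΔU = cos φ cos λ·ΔX + cos φ sin λ·ΔY + sin φ·ΔZ = (0.687385)(0.973431)(427) + (0.687385)(-0.228980)(-244) + (0.726293)(631) = 782.41 m.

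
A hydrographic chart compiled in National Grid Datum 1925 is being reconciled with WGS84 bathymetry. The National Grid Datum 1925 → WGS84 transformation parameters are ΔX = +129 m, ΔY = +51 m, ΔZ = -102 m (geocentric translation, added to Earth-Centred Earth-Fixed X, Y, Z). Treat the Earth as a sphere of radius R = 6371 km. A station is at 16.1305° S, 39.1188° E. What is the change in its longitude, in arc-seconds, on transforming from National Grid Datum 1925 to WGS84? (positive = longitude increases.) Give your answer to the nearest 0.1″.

sin φ = -0.277826, cos φ = 0.960631, sin λ = 0.630930, cos λ = 0.775839.
East component: ΔE = −sin λ·ΔX + cos λ·ΔY = −(0.630930)(129) + (0.775839)(51) = -41.82 m.
1° of latitude spans πR/180 = 111195 m; at latitude φ, 1° of longitude spans that × cos φ = 106817.3 m, so Δλ = -41.82 / 106817.3 × 3600 = -1.410″.

Δλ = -1.4″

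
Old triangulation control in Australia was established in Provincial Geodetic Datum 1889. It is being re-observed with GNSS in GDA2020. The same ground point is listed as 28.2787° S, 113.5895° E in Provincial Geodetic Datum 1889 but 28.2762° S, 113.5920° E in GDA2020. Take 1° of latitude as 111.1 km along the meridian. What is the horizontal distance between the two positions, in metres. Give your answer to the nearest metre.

Δφ = -28.2762° − -28.2787° = +0.0025°; Δλ = 113.5920° − 113.5895° = +0.0025°.
ΔN = Δφ × 111100 = 277.8 m; ΔE = Δλ × 111100 × cos(-28.2787°) = +0.0025 × 111100 × 0.880654 = 244.6 m.
Distance = √(ΔE² + ΔN²) = √(244.6² + 277.8²) = 370.1 m.

370 m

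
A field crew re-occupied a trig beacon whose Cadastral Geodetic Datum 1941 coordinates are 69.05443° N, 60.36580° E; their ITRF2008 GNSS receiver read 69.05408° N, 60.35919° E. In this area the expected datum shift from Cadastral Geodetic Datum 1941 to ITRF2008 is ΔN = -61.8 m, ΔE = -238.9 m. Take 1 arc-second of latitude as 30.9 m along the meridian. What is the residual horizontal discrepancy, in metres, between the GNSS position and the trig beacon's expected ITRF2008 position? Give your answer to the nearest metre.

Observed coordinate differences: Δφ = -0.00035°, Δλ = -0.00661°.
Converting to metres (1° lat = 111240 m, cos φ = 0.357481): observed ΔN = -38.9 m, observed ΔE = -262.9 m.
Subtracting the expected shift leaves a residual of -38.9 − (-61.8) = 22.9 m north and -262.9 − (-238.9) = -24.0 m east.
Residual distance = √(22.9² + (-24.0)²) = 33.1 m.

33 m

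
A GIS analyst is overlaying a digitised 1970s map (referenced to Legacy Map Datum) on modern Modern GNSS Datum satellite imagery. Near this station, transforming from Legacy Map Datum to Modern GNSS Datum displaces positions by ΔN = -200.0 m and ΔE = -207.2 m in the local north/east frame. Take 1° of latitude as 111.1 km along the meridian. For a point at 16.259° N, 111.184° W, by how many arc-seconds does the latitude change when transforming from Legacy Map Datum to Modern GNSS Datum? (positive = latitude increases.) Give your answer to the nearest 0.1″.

Δφ = -6.5″

1° of latitude = 111.1 km, so Δφ = -200.0 / 111100 = -0.0018002° = -6.481″.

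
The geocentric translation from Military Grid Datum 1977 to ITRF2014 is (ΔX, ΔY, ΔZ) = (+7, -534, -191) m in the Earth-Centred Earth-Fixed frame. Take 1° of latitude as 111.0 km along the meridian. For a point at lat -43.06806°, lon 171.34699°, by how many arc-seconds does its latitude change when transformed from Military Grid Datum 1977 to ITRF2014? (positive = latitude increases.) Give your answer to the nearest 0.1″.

sin φ = -0.682867, cos φ = 0.730543, sin λ = 0.150450, cos λ = -0.988618.
North component: ΔN = −sin φ cos λ·ΔX − sin φ sin λ·ΔY + cos φ·ΔZ = −(-0.682867)(-0.988618)(7) − (-0.682867)(0.150450)(-534) + (0.730543)(-191) = -199.12 m.
1° of latitude spans 111000 m, so Δφ = -199.12 / 111000 × 3600 = -6.458″.

Δφ = -6.5″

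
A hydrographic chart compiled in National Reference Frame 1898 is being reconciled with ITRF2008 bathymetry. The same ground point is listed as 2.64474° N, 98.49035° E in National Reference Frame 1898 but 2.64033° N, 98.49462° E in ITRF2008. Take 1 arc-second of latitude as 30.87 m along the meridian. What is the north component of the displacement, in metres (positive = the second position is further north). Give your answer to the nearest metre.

ΔN = -490 m

Δφ = 2.64033° − 2.64474° = -0.00441°; Δλ = 98.49462° − 98.49035° = +0.00427°.
1° of latitude = 3600 × 30.87 = 111132 m.
ΔN = Δφ × 111132 = -490.1 m; ΔE = Δλ × 111132 × cos(2.64474°) = +0.00427 × 111132 × 0.998935 = 474.0 m.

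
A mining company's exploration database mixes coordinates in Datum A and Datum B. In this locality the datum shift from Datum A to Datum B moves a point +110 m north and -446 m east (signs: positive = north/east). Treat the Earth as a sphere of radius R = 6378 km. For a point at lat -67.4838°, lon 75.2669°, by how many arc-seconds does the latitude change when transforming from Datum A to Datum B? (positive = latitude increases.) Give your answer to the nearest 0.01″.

On a sphere of radius R, 1 rad of latitude = R, so Δφ = ΔN / R = 110.0 / 6378000 = 1.7247e-05 rad = 3.557″.

Δφ = 3.56″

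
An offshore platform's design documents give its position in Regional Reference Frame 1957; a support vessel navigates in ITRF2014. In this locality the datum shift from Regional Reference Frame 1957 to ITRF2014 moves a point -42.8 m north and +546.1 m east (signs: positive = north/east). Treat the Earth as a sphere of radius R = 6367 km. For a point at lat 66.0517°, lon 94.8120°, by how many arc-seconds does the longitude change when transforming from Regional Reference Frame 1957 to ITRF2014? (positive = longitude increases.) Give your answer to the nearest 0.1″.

At latitude 66.0517°, cos φ = 0.405912.
One radian of longitude at latitude φ spans R cos φ, so Δλ = ΔE / (R cos φ) = 546.1 / (6367000 × 0.405912) = 2.1130e-04 rad = 43.584″.

Δλ = 43.6″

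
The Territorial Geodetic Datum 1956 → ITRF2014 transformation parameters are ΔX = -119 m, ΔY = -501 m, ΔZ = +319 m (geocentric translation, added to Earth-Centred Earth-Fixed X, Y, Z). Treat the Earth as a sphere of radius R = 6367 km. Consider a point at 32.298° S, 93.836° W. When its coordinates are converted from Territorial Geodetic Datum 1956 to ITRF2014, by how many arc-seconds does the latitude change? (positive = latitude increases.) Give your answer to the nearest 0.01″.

Δφ = 17.53″

sin φ = -0.534323, cos φ = 0.845280, sin λ = -0.997760, cos λ = -0.066901.
North component: ΔN = −sin φ cos λ·ΔX − sin φ sin λ·ΔY + cos φ·ΔZ = −(-0.534323)(-0.066901)(-119) − (-0.534323)(-0.997760)(-501) + (0.845280)(319) = 540.99 m.
1° of latitude spans πR/180 = 111125 m, so Δφ = 540.99 / 111125 × 3600 = 17.526″.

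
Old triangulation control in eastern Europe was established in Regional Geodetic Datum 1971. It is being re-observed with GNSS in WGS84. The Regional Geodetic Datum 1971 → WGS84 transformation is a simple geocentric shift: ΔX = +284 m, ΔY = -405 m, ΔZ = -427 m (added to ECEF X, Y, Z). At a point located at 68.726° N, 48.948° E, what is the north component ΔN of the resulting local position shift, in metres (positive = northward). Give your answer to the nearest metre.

At φ = 68.726°, λ = 48.948°: sin φ = 0.931856, cos φ = 0.362828, sin λ = 0.754114, cos λ = 0.656744.
ΔN = −sin φ cos λ·ΔX − sin φ sin λ·ΔY + cos φ·ΔZ = −(0.931856)(0.656744)(284) − (0.931856)(0.754114)(-405) + (0.362828)(-427) = -44.13 m.

ΔN = -44 m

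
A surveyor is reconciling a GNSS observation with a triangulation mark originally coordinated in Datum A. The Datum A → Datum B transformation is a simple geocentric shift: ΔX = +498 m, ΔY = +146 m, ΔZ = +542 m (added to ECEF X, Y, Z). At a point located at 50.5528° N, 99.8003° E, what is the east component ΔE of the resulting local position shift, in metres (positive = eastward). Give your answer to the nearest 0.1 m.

The local east axis at (φ, λ) is (−sin λ, cos λ, 0), so ΔE = −sin(99.8003°)·498 + cos(99.8003°)·146 = -515.58 m.

ΔE = -515.6 m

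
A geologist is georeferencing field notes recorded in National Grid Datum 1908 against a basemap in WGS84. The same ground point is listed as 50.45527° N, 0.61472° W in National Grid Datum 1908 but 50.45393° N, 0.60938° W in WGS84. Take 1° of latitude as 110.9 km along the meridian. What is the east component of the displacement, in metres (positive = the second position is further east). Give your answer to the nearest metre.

Δφ = 50.45393° − 50.45527° = -0.00134°; Δλ = -0.60938° − -0.61472° = +0.00534°.
ΔN = Δφ × 110900 = -148.6 m; ΔE = Δλ × 110900 × cos(50.45527°) = +0.00534 × 110900 × 0.636680 = 377.0 m.

ΔE = 377 m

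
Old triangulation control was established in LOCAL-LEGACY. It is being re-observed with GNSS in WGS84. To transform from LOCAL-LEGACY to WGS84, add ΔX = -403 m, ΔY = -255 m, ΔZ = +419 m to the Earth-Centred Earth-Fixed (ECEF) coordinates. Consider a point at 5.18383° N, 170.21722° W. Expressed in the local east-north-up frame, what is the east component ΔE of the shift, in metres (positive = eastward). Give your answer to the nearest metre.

ΔE = 183 m

The local east axis at (φ, λ) is (−sin λ, cos λ, 0), so ΔE = −sin(-170.21722°)·(-403) + cos(-170.21722°)·(-255) = 182.82 m.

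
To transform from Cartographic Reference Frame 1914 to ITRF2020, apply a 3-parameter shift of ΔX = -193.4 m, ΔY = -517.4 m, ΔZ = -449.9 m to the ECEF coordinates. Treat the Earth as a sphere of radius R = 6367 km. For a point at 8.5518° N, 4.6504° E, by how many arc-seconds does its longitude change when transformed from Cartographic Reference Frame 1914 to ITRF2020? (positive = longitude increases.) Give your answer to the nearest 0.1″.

Δλ = -16.4″

sin φ = 0.148704, cos φ = 0.988882, sin λ = 0.081076, cos λ = 0.996708.
East component: ΔE = −sin λ·ΔX + cos λ·ΔY = −(0.081076)(-193.4) + (0.996708)(-517.4) = -500.02 m.
1° of latitude spans πR/180 = 111125 m; at latitude φ, 1° of longitude spans that × cos φ = 109889.6 m, so Δλ = -500.02 / 109889.6 × 3600 = -16.381″.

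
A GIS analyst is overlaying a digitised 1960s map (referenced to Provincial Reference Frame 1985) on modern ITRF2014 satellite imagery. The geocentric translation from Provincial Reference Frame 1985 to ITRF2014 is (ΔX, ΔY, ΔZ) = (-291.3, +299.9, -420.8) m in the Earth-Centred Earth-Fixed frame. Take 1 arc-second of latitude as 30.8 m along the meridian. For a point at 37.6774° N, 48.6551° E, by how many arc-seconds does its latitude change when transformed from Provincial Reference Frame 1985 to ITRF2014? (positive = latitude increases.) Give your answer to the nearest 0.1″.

Δφ = -11.5″

sin φ = 0.611215, cos φ = 0.791465, sin λ = 0.750747, cos λ = 0.660590.
North component: ΔN = −sin φ cos λ·ΔX − sin φ sin λ·ΔY + cos φ·ΔZ = −(0.611215)(0.660590)(-291.3) − (0.611215)(0.750747)(299.9) + (0.791465)(-420.8) = -353.05 m.
1° of latitude spans 3600 × 30.80 = 110880 m, so Δφ = -353.05 / 110880 × 3600 = -11.463″.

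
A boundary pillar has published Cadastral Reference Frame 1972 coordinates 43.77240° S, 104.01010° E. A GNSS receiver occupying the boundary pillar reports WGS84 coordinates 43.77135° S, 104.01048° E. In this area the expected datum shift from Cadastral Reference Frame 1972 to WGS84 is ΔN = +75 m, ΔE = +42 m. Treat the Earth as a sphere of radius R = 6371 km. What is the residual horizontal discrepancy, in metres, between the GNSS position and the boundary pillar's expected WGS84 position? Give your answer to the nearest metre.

Observed coordinate differences: Δφ = +0.00105°, Δλ = +0.00038°.
Converting to metres (1° lat = 111195 m, cos φ = 0.722094): observed ΔN = 116.8 m, observed ΔE = 30.5 m.
Subtracting the expected shift leaves a residual of 116.8 − (75) = 41.8 m north and 30.5 − (42) = -11.5 m east.
Residual distance = √(41.8² + (-11.5)²) = 43.3 m.

43 m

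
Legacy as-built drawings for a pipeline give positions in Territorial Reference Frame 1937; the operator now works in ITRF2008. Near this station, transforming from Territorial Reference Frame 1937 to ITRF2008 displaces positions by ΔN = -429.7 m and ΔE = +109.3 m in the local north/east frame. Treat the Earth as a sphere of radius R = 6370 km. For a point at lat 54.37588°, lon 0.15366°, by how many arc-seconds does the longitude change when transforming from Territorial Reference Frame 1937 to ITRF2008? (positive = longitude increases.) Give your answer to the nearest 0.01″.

Δλ = 6.08″

At latitude 54.37588°, cos φ = 0.582465.
One radian of longitude at latitude φ spans R cos φ, so Δλ = ΔE / (R cos φ) = 109.3 / (6370000 × 0.582465) = 2.9459e-05 rad = 6.076″.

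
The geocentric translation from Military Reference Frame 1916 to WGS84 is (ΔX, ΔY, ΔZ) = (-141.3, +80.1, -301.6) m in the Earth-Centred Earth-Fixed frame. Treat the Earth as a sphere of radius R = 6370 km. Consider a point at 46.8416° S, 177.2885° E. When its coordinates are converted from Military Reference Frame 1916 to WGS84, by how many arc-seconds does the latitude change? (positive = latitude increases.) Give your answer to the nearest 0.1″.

sin φ = -0.729465, cos φ = 0.684018, sin λ = 0.047307, cos λ = -0.998880.
North component: ΔN = −sin φ cos λ·ΔX − sin φ sin λ·ΔY + cos φ·ΔZ = −(-0.729465)(-0.998880)(-141.3) − (-0.729465)(0.047307)(80.1) + (0.684018)(-301.6) = -100.58 m.
1° of latitude spans πR/180 = 111177 m, so Δφ = -100.58 / 111177 × 3600 = -3.257″.

Δφ = -3.3″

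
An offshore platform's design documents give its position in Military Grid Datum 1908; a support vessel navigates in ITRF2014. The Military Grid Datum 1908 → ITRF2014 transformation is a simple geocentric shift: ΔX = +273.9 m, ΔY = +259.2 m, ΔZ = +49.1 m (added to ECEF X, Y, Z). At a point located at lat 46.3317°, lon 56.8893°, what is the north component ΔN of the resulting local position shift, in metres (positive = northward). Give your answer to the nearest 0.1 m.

ΔN = -231.4 m

At φ = 46.3317°, λ = 56.8893°: sin φ = 0.723349, cos φ = 0.690482, sin λ = 0.837617, cos λ = 0.546258.
ΔN = −sin φ cos λ·ΔX − sin φ sin λ·ΔY + cos φ·ΔZ = −(0.723349)(0.546258)(273.9) − (0.723349)(0.837617)(259.2) + (0.690482)(49.1) = -231.37 m.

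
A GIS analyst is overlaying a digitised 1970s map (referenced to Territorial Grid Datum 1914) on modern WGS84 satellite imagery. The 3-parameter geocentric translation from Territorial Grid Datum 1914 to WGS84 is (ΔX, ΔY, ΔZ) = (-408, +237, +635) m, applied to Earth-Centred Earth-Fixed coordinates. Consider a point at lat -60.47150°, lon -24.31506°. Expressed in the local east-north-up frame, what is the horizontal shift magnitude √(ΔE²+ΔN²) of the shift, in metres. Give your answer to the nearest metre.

At φ = -60.47150°, λ = -24.31506°: sin φ = -0.870111, cos φ = 0.492856, sin λ = -0.411754, cos λ = 0.911295.
ΔE = −sin λ·ΔX + cos λ·ΔY = −(-0.411754)·(-408) + (0.911295)·(237) = 47.98 m.
ΔN = −sin φ cos λ·ΔX − sin φ sin λ·ΔY + cos φ·ΔZ = −(-0.870111)(0.911295)(-408) − (-0.870111)(-0.411754)(237) + (0.492856)(635) = -95.46 m.
Horizontal magnitude = √(ΔE² + ΔN²) = √(47.98² + (-95.46)²) = 106.84 m.

107 m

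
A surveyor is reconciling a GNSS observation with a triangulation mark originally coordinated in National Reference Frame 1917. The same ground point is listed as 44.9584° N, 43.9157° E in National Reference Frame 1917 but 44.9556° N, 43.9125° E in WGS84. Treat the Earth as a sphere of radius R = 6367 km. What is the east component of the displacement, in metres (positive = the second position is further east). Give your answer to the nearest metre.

ΔE = -252 m

Δφ = 44.9556° − 44.9584° = -0.0028°; Δλ = 43.9125° − 43.9157° = -0.0032°.
1° along a meridian = πR/180 = 111125 m.
ΔN = Δφ × 111125 = -311.2 m; ΔE = Δλ × 111125 × cos(44.9584°) = -0.0032 × 111125 × 0.707620 = -251.6 m.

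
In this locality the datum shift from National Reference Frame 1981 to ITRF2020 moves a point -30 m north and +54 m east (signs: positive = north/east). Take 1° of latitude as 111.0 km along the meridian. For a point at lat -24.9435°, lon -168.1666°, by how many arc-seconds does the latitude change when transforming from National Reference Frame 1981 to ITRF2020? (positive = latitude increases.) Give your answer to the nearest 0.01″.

Δφ = -0.97″

1° of latitude = 111.0 km, so Δφ = -30.0 / 111000 = -0.0002703° = -0.973″.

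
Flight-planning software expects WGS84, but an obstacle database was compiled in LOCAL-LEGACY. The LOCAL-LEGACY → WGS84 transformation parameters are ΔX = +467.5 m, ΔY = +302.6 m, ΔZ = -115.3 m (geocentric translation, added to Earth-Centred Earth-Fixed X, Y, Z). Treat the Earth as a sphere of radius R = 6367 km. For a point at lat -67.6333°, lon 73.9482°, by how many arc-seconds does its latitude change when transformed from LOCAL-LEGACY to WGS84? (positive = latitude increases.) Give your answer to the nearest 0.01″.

sin φ = -0.924767, cos φ = 0.380533, sin λ = 0.961012, cos λ = 0.276506.
North component: ΔN = −sin φ cos λ·ΔX − sin φ sin λ·ΔY + cos φ·ΔZ = −(-0.924767)(0.276506)(467.5) − (-0.924767)(0.961012)(302.6) + (0.380533)(-115.3) = 344.59 m.
1° of latitude spans πR/180 = 111125 m, so Δφ = 344.59 / 111125 × 3600 = 11.163″.

Δφ = 11.16″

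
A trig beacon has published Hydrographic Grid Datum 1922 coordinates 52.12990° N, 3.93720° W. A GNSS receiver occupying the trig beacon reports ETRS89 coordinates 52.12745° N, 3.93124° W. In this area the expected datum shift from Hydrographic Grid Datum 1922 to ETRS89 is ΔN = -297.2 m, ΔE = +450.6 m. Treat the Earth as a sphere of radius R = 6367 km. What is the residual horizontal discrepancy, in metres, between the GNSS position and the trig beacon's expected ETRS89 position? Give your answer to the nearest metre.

Observed coordinate differences: Δφ = -0.00245°, Δλ = +0.00596°.
Converting to metres (1° lat = 111125 m, cos φ = 0.613873): observed ΔN = -272.3 m, observed ΔE = 406.6 m.
Subtracting the expected shift leaves a residual of -272.3 − (-297.2) = 24.9 m north and 406.6 − (450.6) = -44.0 m east.
Residual distance = √(24.9² + (-44.0)²) = 50.6 m.

51 m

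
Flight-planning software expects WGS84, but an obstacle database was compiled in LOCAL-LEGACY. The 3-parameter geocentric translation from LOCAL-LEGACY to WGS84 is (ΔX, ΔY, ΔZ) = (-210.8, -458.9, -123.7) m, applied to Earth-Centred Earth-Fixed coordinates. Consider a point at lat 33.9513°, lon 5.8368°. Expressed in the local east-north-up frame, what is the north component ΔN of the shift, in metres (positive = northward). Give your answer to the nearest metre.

At φ = 33.9513°, λ = 5.8368°: sin φ = 0.558488, cos φ = 0.829513, sin λ = 0.101695, cos λ = 0.994816.
ΔN = −sin φ cos λ·ΔX − sin φ sin λ·ΔY + cos φ·ΔZ = −(0.558488)(0.994816)(-210.8) − (0.558488)(0.101695)(-458.9) + (0.829513)(-123.7) = 40.57 m.

ΔN = 41 m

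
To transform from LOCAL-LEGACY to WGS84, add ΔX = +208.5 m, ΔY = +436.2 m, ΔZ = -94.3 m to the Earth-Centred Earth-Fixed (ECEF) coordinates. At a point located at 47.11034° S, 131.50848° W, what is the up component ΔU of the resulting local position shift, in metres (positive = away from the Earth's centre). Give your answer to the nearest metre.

ΔU = -247 m

At φ = -47.11034°, λ = -131.50848°: sin φ = -0.732666, cos φ = 0.680589, sin λ = -0.748858, cos λ = -0.662731.
ΔU = cos φ cos λ·ΔX + cos φ sin λ·ΔY + sin φ·ΔZ = (0.680589)(-0.662731)(208.5) + (0.680589)(-0.748858)(436.2) + (-0.732666)(-94.3) = -247.27 m.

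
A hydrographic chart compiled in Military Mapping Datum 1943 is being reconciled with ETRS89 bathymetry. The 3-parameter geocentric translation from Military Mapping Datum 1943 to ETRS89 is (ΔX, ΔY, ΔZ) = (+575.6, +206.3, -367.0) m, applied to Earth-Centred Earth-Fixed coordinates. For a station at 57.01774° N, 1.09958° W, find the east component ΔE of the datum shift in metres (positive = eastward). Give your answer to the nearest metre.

The local east axis at (φ, λ) is (−sin λ, cos λ, 0), so ΔE = −sin(-1.09958°)·575.6 + cos(-1.09958°)·206.3 = 217.31 m.

ΔE = 217 m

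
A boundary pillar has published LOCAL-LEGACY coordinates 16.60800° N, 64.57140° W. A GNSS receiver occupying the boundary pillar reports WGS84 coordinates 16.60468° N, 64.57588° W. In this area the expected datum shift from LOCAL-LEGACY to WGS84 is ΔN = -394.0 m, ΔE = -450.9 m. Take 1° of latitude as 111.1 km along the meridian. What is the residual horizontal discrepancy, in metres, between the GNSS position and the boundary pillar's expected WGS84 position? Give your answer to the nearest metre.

Observed coordinate differences: Δφ = -0.00332°, Δλ = -0.00448°.
Converting to metres (1° lat = 111100 m, cos φ = 0.958283): observed ΔN = -368.9 m, observed ΔE = -477.0 m.
Subtracting the expected shift leaves a residual of -368.9 − (-394.0) = 25.1 m north and -477.0 − (-450.9) = -26.1 m east.
Residual distance = √(25.1² + (-26.1)²) = 36.2 m.

36 m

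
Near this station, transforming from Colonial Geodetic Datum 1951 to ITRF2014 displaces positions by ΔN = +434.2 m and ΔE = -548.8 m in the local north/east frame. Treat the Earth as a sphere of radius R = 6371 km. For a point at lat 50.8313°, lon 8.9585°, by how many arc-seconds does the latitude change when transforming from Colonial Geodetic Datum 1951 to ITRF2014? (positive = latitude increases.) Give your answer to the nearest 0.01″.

Δφ = 14.06″

On a sphere of radius R, 1 rad of latitude = R, so Δφ = ΔN / R = 434.2 / 6371000 = 6.8153e-05 rad = 14.057″.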